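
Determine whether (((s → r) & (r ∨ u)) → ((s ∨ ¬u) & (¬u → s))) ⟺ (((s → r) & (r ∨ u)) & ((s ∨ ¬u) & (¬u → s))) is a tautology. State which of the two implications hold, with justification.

Not equivalent: only (⇐) holds.

(→) This fails. Under s = F, u = F, r = F, the left side is true but the right side is false.

(←) Assume the antecedent. If s is true, the consequent reduces to true regardless of the other variables. If s is false, the antecedent cannot hold. Either way the consequent holds.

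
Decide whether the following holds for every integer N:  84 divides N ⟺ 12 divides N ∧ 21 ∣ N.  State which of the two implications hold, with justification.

(⟹) If 84 ∣ N, write N = 84q. Since 84 = 7·12, N = 12·(7q), so 12 ∣ N; and since 84 = 4·21, N = 21·(4q), so 21 ∣ N.

(⟸) Suppose 12 ∣ N and 21 ∣ N. Any common multiple of 12 and 21 is a multiple of their lcm; here lcm(12, 21) = 12·21/gcd(12, 21) = 252/3 = 84, so 84 ∣ N.

Both directions hold.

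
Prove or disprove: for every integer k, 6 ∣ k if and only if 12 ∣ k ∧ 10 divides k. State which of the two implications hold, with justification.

Only the reverse direction holds.

Forward direction. This fails: take k = 6. Certainly 6 ∣ 6, but 12 ∤ 6.

Converse. Suppose 12 ∣ k and 10 ∣ k. Any common multiple of 12 and 10 is a multiple of their lcm; here lcm(12, 10) = 12·10/gcd(12, 10) = 120/2 = 60, so 60 ∣ k. Since 6 ∣ 60, it follows that 6 ∣ k.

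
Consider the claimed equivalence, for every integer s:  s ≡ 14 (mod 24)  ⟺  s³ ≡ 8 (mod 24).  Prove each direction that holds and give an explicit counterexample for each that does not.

Only the forward direction holds.

(⟸) This fails: take s = 2. Then 2³ = 8 ≡ 8 (mod 24), yet 2 ≡ 2 (mod 24), not 14.

(⟹) Suppose s ≡ 14 (mod 24). Write s = 24j + 14. Then (24j + 14)³ = 13824j³ + 24192j² + 14112j + 2744 = 24(576j³ + 1008j² + 588j + 114) + 8, so s³ ≡ 8 (mod 24).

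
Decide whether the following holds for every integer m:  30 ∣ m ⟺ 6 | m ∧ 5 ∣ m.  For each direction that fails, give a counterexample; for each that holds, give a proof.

The biconditional holds.

Forward direction. If 30 ∣ m, write m = 30q. Since 30 = 5·6, m = 6·(5q), so 6 ∣ m; and since 30 = 6·5, m = 5·(6q), so 5 ∣ m.

Converse. Suppose 6 ∣ m and 5 ∣ m. Any common multiple of 6 and 5 is a multiple of their lcm; here gcd(6, 5) = 1, so lcm(6, 5) = 6·5 = 30, so 30 ∣ m.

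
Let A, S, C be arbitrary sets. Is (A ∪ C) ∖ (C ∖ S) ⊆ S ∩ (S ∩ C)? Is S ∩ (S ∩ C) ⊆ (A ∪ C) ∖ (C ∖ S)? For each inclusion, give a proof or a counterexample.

Forward inclusion. This inclusion fails. Take A = {1}, S = ∅, C = ∅; then 1 ∈ (A ∪ C) ∖ (C ∖ S) but 1 ∉ S ∩ (S ∩ C).

Reverse inclusion. Let x ∈ S ∩ (S ∩ C). Then either x ∈ S ∩ C and x ∉ A; or x ∈ A ∩ S ∩ C. In each case x ∈ (A ∪ C) ∖ (C ∖ S), so S ∩ (S ∩ C) ⊆ (A ∪ C) ∖ (C ∖ S).

The sets are not equal: only the reverse inclusion holds.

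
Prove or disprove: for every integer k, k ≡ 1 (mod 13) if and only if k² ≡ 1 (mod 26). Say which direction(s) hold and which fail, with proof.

(→) This fails: take k = 14. Then 14 ≡ 1 (mod 13), but 14² = 196 ≡ 14 (mod 26), not 1.

(←) This fails: take k = 25. Then 25² = 625 ≡ 1 (mod 26), yet 25 ≡ 12 (mod 13), not 1.

Both directions fail.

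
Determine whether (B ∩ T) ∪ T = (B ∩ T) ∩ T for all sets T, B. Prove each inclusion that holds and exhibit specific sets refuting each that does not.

(⊆) fails; (⊇) holds.

(⟹) This inclusion fails. Take T = {1}, B = ∅; then 1 ∈ (B ∩ T) ∪ T but 1 ∉ (B ∩ T) ∩ T.

(⟸) Let x ∈ (B ∩ T) ∩ T. Then x ∈ T ∩ B, from which x ∈ (B ∩ T) ∪ T.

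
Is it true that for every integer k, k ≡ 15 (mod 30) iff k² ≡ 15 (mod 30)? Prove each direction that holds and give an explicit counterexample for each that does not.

(⇒) Suppose k ≡ 15 (mod 30). Write k = 30j + 15. Then (30j + 15)² = 900j² + 900j + 225 = 30(30j² + 30j + 7) + 15, so k² ≡ 15 (mod 30).

(⇐) Conversely, suppose k² ≡ 15 (mod 30). The only residue r in {0, …, 29} with r² ≡ 15 (mod 30) is r = 15, so k ≡ 15 (mod 30).

Both implications hold.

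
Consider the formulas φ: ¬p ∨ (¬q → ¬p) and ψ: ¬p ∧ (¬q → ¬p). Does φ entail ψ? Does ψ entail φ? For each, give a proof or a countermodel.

(⇒) This fails. Under q = T, p = T, the left side is true but the right side is false.

(⇐) Assume the antecedent. If q is true, ¬p ∨ (¬q → ¬p) reduces to true regardless of the other variables. If q is false, the antecedent forces (q = F, p = F), and ¬p ∨ (¬q → ¬p) holds there. Either way ¬p ∨ (¬q → ¬p) holds.

Only the converse holds.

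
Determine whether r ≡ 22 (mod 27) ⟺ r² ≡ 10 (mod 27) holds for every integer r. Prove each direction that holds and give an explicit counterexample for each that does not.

(⇒) This fails: take r = 22. Then 22 ≡ 22 (mod 27), but 22² = 484 ≡ 25 (mod 27), not 10.

(⇐) This fails: take r = 8. Then 8² = 64 ≡ 10 (mod 27), yet 8 ≡ 8 (mod 27), not 22.

(⇒) fails and (⇐) fails.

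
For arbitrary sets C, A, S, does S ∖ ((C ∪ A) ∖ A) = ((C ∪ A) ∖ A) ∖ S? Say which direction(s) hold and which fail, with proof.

(⟹) This inclusion fails. Take C = ∅, A = ∅, S = {1}; then 1 ∈ S ∖ ((C ∪ A) ∖ A) but 1 ∉ ((C ∪ A) ∖ A) ∖ S.

(⟸) This inclusion fails. Take C = {1}, A = ∅, S = ∅; then 1 ∈ ((C ∪ A) ∖ A) ∖ S but 1 ∉ S ∖ ((C ∪ A) ∖ A).

(⊆) fails and (⊇) fails.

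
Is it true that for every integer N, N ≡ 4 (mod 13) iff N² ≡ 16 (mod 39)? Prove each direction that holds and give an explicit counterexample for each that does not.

(⟹) This fails: take N = 30. Then 30 ≡ 4 (mod 13), but 30² = 900 ≡ 3 (mod 39), not 16.

(⟸) This fails: take N = 22. Then 22² = 484 ≡ 16 (mod 39), yet 22 ≡ 9 (mod 13), not 4.

Both directions fail.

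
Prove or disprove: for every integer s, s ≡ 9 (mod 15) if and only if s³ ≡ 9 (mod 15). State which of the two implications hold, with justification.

Equivalent; both directions hold.

[⇐] Suppose s³ ≡ 9 (mod 15). The only residue r in {0, …, 14} with r³ ≡ 9 (mod 15) is r = 9, so s ≡ 9 (mod 15).

[⇒] Suppose s ≡ 9 (mod 15). Write s = 15j + 9. Then (15j + 9)³ = 3375j³ + 6075j² + 3645j + 729 = 15(225j³ + 405j² + 243j + 48) + 9, so s³ ≡ 9 (mod 15).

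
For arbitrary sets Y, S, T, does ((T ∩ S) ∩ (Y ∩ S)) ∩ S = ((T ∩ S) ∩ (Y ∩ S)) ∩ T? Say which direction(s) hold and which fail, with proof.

(⟹) Let x ∈ ((T ∩ S) ∩ (Y ∩ S)) ∩ S. Then x ∈ Y ∩ S ∩ T, from which x ∈ ((T ∩ S) ∩ (Y ∩ S)) ∩ T.

(⟸) Let x ∈ ((T ∩ S) ∩ (Y ∩ S)) ∩ T. Then x ∈ Y ∩ S ∩ T, from which x ∈ ((T ∩ S) ∩ (Y ∩ S)) ∩ S.

Both inclusions hold.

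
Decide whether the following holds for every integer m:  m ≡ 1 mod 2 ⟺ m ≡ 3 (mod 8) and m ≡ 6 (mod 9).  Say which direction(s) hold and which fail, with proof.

(→) This fails: m = 1 gives 1 ≡ 1 (mod 2) but 1 ≡ 1 (mod 8), so the conjunction on the right does not hold.

(←) Conversely, if m ≡ 3 (mod 8) and m ≡ 6 (mod 9), then by the Chinese remainder theorem m ≡ 51 (mod 72). Since 51 ≡ 1 (mod 2) and 2 ∣ 72, we get m ≡ 1 (mod 2).

(⇒) fails; (⇐) holds.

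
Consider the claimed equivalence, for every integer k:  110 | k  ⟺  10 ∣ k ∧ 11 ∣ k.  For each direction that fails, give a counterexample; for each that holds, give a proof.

Equivalent; both directions hold.

(⟹) If 110 ∣ k, write k = 110q. Since 110 = 11·10, k = 10·(11q), so 10 ∣ k; and since 110 = 10·11, k = 11·(10q), so 11 ∣ k.

(⟸) Suppose 10 ∣ k and 11 ∣ k. Any common multiple of 10 and 11 is a multiple of their lcm; here gcd(10, 11) = 1, so lcm(10, 11) = 10·11 = 110, so 110 ∣ k.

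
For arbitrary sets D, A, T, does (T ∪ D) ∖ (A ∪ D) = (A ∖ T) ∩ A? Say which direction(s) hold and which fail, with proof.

(⊆) This inclusion fails. Take D = ∅, A = ∅, T = {1}; then 1 ∈ (T ∪ D) ∖ (A ∪ D) but 1 ∉ (A ∖ T) ∩ A.

(⊇) This inclusion fails. Take D = ∅, A = {1}, T = ∅; then 1 ∈ (A ∖ T) ∩ A but 1 ∉ (T ∪ D) ∖ (A ∪ D).

(⊆) fails and (⊇) fails.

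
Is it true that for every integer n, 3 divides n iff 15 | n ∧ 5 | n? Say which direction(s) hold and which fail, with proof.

[⇒] This fails: take n = 3. Certainly 3 ∣ 3, but 15 ∤ 3.

[⇐] Suppose 15 ∣ n and 5 ∣ n. Any common multiple of 15 and 5 is a multiple of their lcm; here lcm(15, 5) = 15·5/gcd(15, 5) = 75/5 = 15, so 15 ∣ n. Since 3 ∣ 15, it follows that 3 ∣ n.

Only the reverse direction holds.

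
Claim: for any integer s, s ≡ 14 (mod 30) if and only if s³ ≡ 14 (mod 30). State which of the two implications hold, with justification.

[⇒] Suppose s ≡ 14 (mod 30). Write s = 30j + 14. Then (30j + 14)³ = 27000j³ + 37800j² + 17640j + 2744 = 30(900j³ + 1260j² + 588j + 91) + 14, so s³ ≡ 14 (mod 30).

[⇐] Conversely, suppose s³ ≡ 14 (mod 30). The only residue r in {0, …, 29} with r³ ≡ 14 (mod 30) is r = 14, so s ≡ 14 (mod 30).

Equivalent; both directions hold.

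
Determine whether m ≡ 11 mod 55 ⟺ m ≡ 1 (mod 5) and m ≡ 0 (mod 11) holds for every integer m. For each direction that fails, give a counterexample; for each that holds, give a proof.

Both directions hold; the statement is true.

(⇒) Suppose m ≡ 11 (mod 55); write m = 55j + 11. Since 5 ∣ 55, reducing mod 5 gives m ≡ 11 ≡ 1 (mod 5); since 11 ∣ 55, reducing mod 11 gives m ≡ 11 ≡ 0 (mod 11).

(⇐) Conversely, if m ≡ 1 (mod 5) and m ≡ 0 (mod 11), then by the Chinese remainder theorem m ≡ 11 (mod 55). This is exactly m ≡ 11 (mod 55).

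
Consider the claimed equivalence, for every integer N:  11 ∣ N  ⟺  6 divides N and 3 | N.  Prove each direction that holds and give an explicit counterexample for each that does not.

(⇒) This fails: take N = 11. Certainly 11 ∣ 11, but 6 ∤ 11.

(⇐) This fails: take N = 6. Both 6 ∣ 6 and 3 ∣ 6, yet 6 is not a multiple of 11 (since 6 = 0·11 + 6), so 11 ∤ 6.

Neither direction holds.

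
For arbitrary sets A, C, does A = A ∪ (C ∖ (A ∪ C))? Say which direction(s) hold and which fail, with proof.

The two sets are equal.

Forward inclusion. Let x ∈ A. Then either x ∈ A and x ∉ C; or x ∈ A ∩ C. In each case x ∈ A ∪ (C ∖ (A ∪ C)), so A ⊆ A ∪ (C ∖ (A ∪ C)).

Reverse inclusion. Let x ∈ A ∪ (C ∖ (A ∪ C)). Then either x ∈ A and x ∉ C; or x ∈ A ∩ C. In each case x ∈ A, so A ∪ (C ∖ (A ∪ C)) ⊆ A.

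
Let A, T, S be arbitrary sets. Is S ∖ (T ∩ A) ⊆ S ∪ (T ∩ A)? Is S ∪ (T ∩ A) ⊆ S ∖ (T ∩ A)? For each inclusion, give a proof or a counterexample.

Only the forward inclusion holds.

(⟹) Let x ∈ S ∖ (T ∩ A). Then either x ∈ S and x ∉ A, T; or x ∈ A ∩ S and x ∉ T; or x ∈ T ∩ S and x ∉ A. In each case x ∈ S ∪ (T ∩ A), so S ∖ (T ∩ A) ⊆ S ∪ (T ∩ A).

(⟸) This inclusion fails. Take A = {1}, T = {1}, S = ∅; then 1 ∈ S ∪ (T ∩ A) but 1 ∉ S ∖ (T ∩ A).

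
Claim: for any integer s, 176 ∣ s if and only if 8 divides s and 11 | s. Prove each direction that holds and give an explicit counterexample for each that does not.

The forward direction holds; the converse fails.

[⇒] If 176 ∣ s, write s = 176q. Since 176 = 22·8, s = 8·(22q), so 8 ∣ s; and since 176 = 16·11, s = 11·(16q), so 11 ∣ s.

[⇐] This fails: take s = 88. Both 8 ∣ 88 and 11 ∣ 88, yet 88 is not a multiple of 176 (since 88 = 0·176 + 88), so 176 ∤ 88.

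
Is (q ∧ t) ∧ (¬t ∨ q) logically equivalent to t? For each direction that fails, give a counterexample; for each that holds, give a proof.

Only the forward direction holds.

(⟹) Assume the antecedent. If t is true, t reduces to true regardless of the other variables. If t is false, the antecedent cannot hold. Either way t holds.

(⟸) This fails. Under t = T, q = F, the left side is false but the right side is true.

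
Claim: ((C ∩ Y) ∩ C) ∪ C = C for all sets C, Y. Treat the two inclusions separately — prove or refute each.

(⊇) Let x ∈ C. Then either x ∈ C and x ∉ Y; or x ∈ C ∩ Y. In each case x ∈ ((C ∩ Y) ∩ C) ∪ C, so C ⊆ ((C ∩ Y) ∩ C) ∪ C.

(⊆) Let x ∈ ((C ∩ Y) ∩ C) ∪ C. Then either x ∈ C and x ∉ Y; or x ∈ C ∩ Y. In each case x ∈ C, so ((C ∩ Y) ∩ C) ∪ C ⊆ C.

Both inclusions hold; the sets are equal.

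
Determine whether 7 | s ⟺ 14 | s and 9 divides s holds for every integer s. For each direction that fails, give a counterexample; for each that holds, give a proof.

Not equivalent: only (⇐) holds.

(⟸) Suppose 14 ∣ s and 9 ∣ s. Any common multiple of 14 and 9 is a multiple of their lcm; here gcd(14, 9) = 1, so lcm(14, 9) = 14·9 = 126, so 126 ∣ s. Since 7 ∣ 126, it follows that 7 ∣ s.

(⟹) This fails: take s = 7. Certainly 7 ∣ 7, but 14 ∤ 7.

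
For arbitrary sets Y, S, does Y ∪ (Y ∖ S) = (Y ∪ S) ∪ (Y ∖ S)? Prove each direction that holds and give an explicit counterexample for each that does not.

(⟹) Let x ∈ Y ∪ (Y ∖ S). Then either x ∈ Y and x ∉ S; or x ∈ Y ∩ S. In each case x ∈ (Y ∪ S) ∪ (Y ∖ S), so Y ∪ (Y ∖ S) ⊆ (Y ∪ S) ∪ (Y ∖ S).

(⟸) This inclusion fails. Take Y = ∅, S = {1}; then 1 ∈ (Y ∪ S) ∪ (Y ∖ S) but 1 ∉ Y ∪ (Y ∖ S).

(⊆) holds; (⊇) fails.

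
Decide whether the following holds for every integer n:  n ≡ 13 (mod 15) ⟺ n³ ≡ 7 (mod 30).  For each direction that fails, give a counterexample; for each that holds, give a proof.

Only the reverse direction holds.

(⇒) This fails: take n = 28. Then 28 ≡ 13 (mod 15), but 28³ = 21952 ≡ 22 (mod 30), not 7.

(⇐) Conversely, the residues r modulo 30 with r³ ≡ 7 (mod 30) are exactly {13}, and each is ≡ 13 (mod 15).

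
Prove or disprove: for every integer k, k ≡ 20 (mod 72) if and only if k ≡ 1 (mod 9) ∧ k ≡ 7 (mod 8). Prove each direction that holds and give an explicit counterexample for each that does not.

Forward direction. This fails: k = 20 gives 20 ≡ 20 (mod 72) but 20 ≡ 2 (mod 9), so the conjunction on the right does not hold.

Converse. This fails: k = 55 satisfies both congruences on the right (55 ≡ 1 mod 9 and 55 ≡ 7 mod 8) yet 55 ≡ 55 (mod 72), not 20.

Both directions fail.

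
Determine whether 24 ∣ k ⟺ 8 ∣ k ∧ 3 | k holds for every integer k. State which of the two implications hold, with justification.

Both directions hold.

Forward direction. If 24 ∣ k, write k = 24q. Since 24 = 3·8, k = 8·(3q), so 8 ∣ k; and since 24 = 8·3, k = 3·(8q), so 3 ∣ k.

Converse. Suppose 8 ∣ k and 3 ∣ k. Any common multiple of 8 and 3 is a multiple of their lcm; here gcd(8, 3) = 1, so lcm(8, 3) = 8·3 = 24, so 24 ∣ k.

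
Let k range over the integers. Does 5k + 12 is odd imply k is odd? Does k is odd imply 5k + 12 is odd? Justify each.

Both implications hold.

(⇐) Suppose k is odd; write k = 2j + 1. Then 5k + 12 = 5·(2j + 1) + 12 = 2·5j + 17, which is odd.

(⇒) Suppose 5k + 12 is odd. Since 5 is odd, 5k and k have the same parity, so 5k + 12 ≡ k + 12 (mod 2). As 12 is even, 5k + 12 is odd exactly when k is odd. Thus k is odd.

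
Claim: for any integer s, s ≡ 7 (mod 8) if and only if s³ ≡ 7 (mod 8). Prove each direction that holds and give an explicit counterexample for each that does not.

(⟹) Suppose s ≡ 7 (mod 8). Write s = 8j + 7. Then (8j + 7)³ = 512j³ + 1344j² + 1176j + 343 = 8(64j³ + 168j² + 147j + 42) + 7, so s³ ≡ 7 (mod 8).

(⟸) Conversely, suppose s³ ≡ 7 (mod 8). The only residue r in {0, …, 7} with r³ ≡ 7 (mod 8) is r = 7, so s ≡ 7 (mod 8).

Both directions hold; the statement is true.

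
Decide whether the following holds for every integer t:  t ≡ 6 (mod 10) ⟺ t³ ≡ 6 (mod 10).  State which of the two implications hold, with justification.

[⇒] Suppose t ≡ 6 (mod 10). Write t = 10j + 6. Then (10j + 6)³ = 1000j³ + 1800j² + 1080j + 216 = 10(100j³ + 180j² + 108j + 21) + 6, so t³ ≡ 6 (mod 10).

[⇐] Conversely, suppose t³ ≡ 6 (mod 10). The only residue r in {0, …, 9} with r³ ≡ 6 (mod 10) is r = 6, so t ≡ 6 (mod 10).

Equivalent; both directions hold.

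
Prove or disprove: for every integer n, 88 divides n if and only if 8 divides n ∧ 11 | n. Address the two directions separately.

The biconditional holds.

(⇒) If 88 ∣ n, write n = 88q. Since 88 = 11·8, n = 8·(11q), so 8 ∣ n; and since 88 = 8·11, n = 11·(8q), so 11 ∣ n.

(⇐) Suppose 8 ∣ n and 11 ∣ n. Any common multiple of 8 and 11 is a multiple of their lcm; here gcd(8, 11) = 1, so lcm(8, 11) = 8·11 = 88, so 88 ∣ n.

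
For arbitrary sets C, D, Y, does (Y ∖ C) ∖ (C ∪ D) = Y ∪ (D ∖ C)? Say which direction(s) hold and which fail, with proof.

(⟹) Let x ∈ (Y ∖ C) ∖ (C ∪ D). Then x ∈ Y and x ∉ C, D, from which x ∈ Y ∪ (D ∖ C).

(⟸) This inclusion fails. Take C = ∅, D = {1}, Y = ∅; then 1 ∈ Y ∪ (D ∖ C) but 1 ∉ (Y ∖ C) ∖ (C ∪ D).

The sets are not equal: only the forward inclusion holds.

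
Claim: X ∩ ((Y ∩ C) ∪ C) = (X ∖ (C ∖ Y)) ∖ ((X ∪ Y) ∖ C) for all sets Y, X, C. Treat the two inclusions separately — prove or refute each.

(⊆) fails; (⊇) holds.

(⟸) Let x ∈ (X ∖ (C ∖ Y)) ∖ ((X ∪ Y) ∖ C). Then x ∈ Y ∩ X ∩ C, from which x ∈ X ∩ ((Y ∩ C) ∪ C).

(⟹) This inclusion fails. Take Y = ∅, X = {1}, C = {1}; then 1 ∈ X ∩ ((Y ∩ C) ∪ C) but 1 ∉ (X ∖ (C ∖ Y)) ∖ ((X ∪ Y) ∖ C).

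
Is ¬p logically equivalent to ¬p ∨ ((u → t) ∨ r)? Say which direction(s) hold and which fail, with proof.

(→) Assume the antecedent. If p is true, the antecedent cannot hold. If p is false, ¬p ∨ ((u → t) ∨ r) reduces to true regardless of the other variables. Either way ¬p ∨ ((u → t) ∨ r) holds.

(←) This fails. Under t = F, r = F, p = T, u = F, the left side is false but the right side is true.

The forward direction holds; the converse fails.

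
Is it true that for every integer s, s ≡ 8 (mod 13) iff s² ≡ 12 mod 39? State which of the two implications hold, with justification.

(⇒) fails and (⇐) fails.

[⇒] This fails: take s = 8. Then 8 ≡ 8 (mod 13), but 8² = 64 ≡ 25 (mod 39), not 12.

[⇐] This fails: take s = 18. Then 18² = 324 ≡ 12 (mod 39), yet 18 ≡ 5 (mod 13), not 8.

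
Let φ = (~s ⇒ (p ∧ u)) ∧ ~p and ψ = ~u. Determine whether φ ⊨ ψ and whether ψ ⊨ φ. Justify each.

Neither implication holds.

(⇒) This fails. Under s = T, p = F, u = T, the left side is true but the right side is false.

(⇐) This fails. Under s = F, p = F, u = F, the left side is false but the right side is true.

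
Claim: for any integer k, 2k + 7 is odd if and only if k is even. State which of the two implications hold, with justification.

Only the converse holds.

Forward direction. This fails: take k = 3. Then 2k + 7 = 13, which is odd, yet k = 3 is odd, not even.

Converse. Suppose k is even. Since 2 is even, 2k is even for every k, so 2k + 7 has the same parity as 7, which is odd. Hence 2k + 7 is odd.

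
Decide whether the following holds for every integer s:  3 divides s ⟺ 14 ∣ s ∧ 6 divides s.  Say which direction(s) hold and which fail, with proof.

(⇒) This fails: take s = 3. Certainly 3 ∣ 3, but 14 ∤ 3.

(⇐) Suppose 14 ∣ s and 6 ∣ s. Any common multiple of 14 and 6 is a multiple of their lcm; here lcm(14, 6) = 14·6/gcd(14, 6) = 84/2 = 42, so 42 ∣ s. Since 3 ∣ 42, it follows that 3 ∣ s.

Only the converse holds.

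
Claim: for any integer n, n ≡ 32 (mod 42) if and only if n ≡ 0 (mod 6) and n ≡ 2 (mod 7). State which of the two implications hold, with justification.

(⇒) fails and (⇐) fails.

(⟹) This fails: n = 32 gives 32 ≡ 32 (mod 42) but 32 ≡ 2 (mod 6), so the conjunction on the right does not hold.

(⟸) This fails: n = 30 satisfies both congruences on the right (30 ≡ 0 mod 6 and 30 ≡ 2 mod 7) yet 30 ≡ 30 (mod 42), not 32.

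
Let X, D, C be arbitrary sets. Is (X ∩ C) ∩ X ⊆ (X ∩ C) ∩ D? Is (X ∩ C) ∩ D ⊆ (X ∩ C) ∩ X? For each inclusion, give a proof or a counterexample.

(⊆) fails; (⊇) holds.

(⟹) This inclusion fails. Take X = {1}, D = ∅, C = {1}; then 1 ∈ (X ∩ C) ∩ X but 1 ∉ (X ∩ C) ∩ D.

(⟸) Let x ∈ (X ∩ C) ∩ D. Then x ∈ X ∩ D ∩ C, from which x ∈ (X ∩ C) ∩ X.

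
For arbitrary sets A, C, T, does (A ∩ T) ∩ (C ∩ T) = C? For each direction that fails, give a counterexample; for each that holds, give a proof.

(⟹) Let x ∈ (A ∩ T) ∩ (C ∩ T). Then x ∈ A ∩ C ∩ T, from which x ∈ C.

(⟸) This inclusion fails. Take A = ∅, C = {1}, T = ∅; then 1 ∈ C but 1 ∉ (A ∩ T) ∩ (C ∩ T).

The sets are not equal: only the forward inclusion holds.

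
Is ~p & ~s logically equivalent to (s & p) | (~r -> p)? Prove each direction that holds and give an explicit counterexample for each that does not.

Neither direction holds.

Forward direction. This fails. Under s = F, r = F, p = F, the left side is true but the right side is false.

Converse. This fails. Under s = T, r = T, p = F, the left side is false but the right side is true.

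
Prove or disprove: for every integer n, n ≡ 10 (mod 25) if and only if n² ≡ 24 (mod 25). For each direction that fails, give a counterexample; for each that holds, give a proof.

Neither implication holds.

(⇒) This fails: take n = 10. Then 10 ≡ 10 (mod 25), but 10² = 100 ≡ 0 (mod 25), not 24.

(⇐) This fails: take n = 7. Then 7² = 49 ≡ 24 (mod 25), yet 7 ≡ 7 (mod 25), not 10.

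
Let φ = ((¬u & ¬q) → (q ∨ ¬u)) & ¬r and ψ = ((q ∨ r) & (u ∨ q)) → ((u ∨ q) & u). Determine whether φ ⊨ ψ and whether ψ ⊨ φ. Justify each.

Neither implication holds.

(⟹) This fails. Under u = F, r = F, q = T, the left side is true but the right side is false.

(⟸) This fails. Under u = F, r = T, q = F, the left side is false but the right side is true.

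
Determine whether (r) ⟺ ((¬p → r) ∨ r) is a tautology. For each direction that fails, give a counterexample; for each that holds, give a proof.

(⟹) Assume the antecedent. If r is true, (¬p → r) ∨ r reduces to true regardless of the other variables. If r is false, the antecedent cannot hold. Either way (¬p → r) ∨ r holds.

(⟸) This fails. Under r = F, p = T, the left side is false but the right side is true.

Only the forward implication holds.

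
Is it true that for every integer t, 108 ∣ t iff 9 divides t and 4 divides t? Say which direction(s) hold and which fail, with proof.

The forward direction holds; the converse fails.

(→) If 108 ∣ t, write t = 108q. Since 108 = 12·9, t = 9·(12q), so 9 ∣ t; and since 108 = 27·4, t = 4·(27q), so 4 ∣ t.

(←) This fails: take t = 36. Both 9 ∣ 36 and 4 ∣ 36, yet 36 is not a multiple of 108 (since 36 = 0·108 + 36), so 108 ∤ 36.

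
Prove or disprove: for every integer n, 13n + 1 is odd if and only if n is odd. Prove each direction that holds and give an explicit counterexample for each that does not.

Neither direction holds.

(→) This fails: n = 0 gives 13n + 1 = 1, which is odd, but 0 is even, not odd.

(←) This also fails: n = 7 is odd, but 13n + 1 = 92 is even, not odd.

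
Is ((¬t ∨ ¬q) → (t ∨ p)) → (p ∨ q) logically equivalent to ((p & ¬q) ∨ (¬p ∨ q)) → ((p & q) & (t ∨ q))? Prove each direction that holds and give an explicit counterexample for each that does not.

Only the converse holds.

[⇒] This fails. Under t = F, q = F, p = F, the left side is true but the right side is false.

[⇐] Assume the antecedent. If t is true, the antecedent forces (t = T, q = T, p = T), and the consequent holds there. If t is false, the consequent reduces to true regardless of the other variables. Either way the consequent holds.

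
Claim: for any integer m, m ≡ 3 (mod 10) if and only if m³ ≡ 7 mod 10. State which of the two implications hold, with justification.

Both directions hold; the statement is true.

Forward direction. Suppose m ≡ 3 (mod 10). Write m = 10j + 3. Then (10j + 3)³ = 1000j³ + 900j² + 270j + 27 = 10(100j³ + 90j² + 27j + 2) + 7, so m³ ≡ 7 (mod 10).

Converse. Suppose m³ ≡ 7 (mod 10). The only residue r in {0, …, 9} with r³ ≡ 7 (mod 10) is r = 3, so m ≡ 3 (mod 10).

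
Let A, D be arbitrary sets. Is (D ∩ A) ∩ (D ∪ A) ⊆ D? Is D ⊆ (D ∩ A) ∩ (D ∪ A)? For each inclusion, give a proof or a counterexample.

Only the forward inclusion holds.

(⊇) This inclusion fails. Take A = ∅, D = {1}; then 1 ∈ D but 1 ∉ (D ∩ A) ∩ (D ∪ A).

(⊆) Let x ∈ (D ∩ A) ∩ (D ∪ A). Then x ∈ A ∩ D, from which x ∈ D.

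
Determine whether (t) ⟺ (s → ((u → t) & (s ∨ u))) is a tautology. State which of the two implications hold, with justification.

Only the forward implication holds.

(→) Assume the antecedent. If t is true, s → ((u → t) & (s ∨ u)) reduces to true regardless of the other variables. If t is false, the antecedent cannot hold. Either way s → ((u → t) & (s ∨ u)) holds.

(←) This fails. Under t = F, s = F, u = F, the left side is false but the right side is true.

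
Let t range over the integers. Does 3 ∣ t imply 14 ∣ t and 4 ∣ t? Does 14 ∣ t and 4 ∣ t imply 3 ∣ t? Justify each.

[⇒] This fails: take t = 3. Certainly 3 ∣ 3, but 14 ∤ 3.

[⇐] This fails: take t = 28. Both 14 ∣ 28 and 4 ∣ 28, yet 28 is not a multiple of 3 (since 28 = 9·3 + 1), so 3 ∤ 28.

Neither implication holds.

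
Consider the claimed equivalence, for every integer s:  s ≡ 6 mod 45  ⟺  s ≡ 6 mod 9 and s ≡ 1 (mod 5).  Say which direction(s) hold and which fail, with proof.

[⇒] Suppose s ≡ 6 (mod 45); write s = 45j + 6. Since 9 ∣ 45, reducing mod 9 gives s ≡ 6 (mod 9); since 5 ∣ 45, reducing mod 5 gives s ≡ 6 ≡ 1 (mod 5).

[⇐] Conversely, if s ≡ 6 (mod 9) and s ≡ 1 (mod 5), then by the Chinese remainder theorem s ≡ 6 (mod 45). This is exactly s ≡ 6 (mod 45).

Both implications hold.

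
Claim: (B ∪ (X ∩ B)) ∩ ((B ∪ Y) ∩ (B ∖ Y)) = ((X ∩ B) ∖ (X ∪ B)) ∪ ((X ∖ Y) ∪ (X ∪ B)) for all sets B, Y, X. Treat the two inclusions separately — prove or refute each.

Forward inclusion. Let x ∈ (B ∪ (X ∩ B)) ∩ ((B ∪ Y) ∩ (B ∖ Y)). Then either x ∈ B and x ∉ Y, X; or x ∈ B ∩ X and x ∉ Y. In each case x ∈ ((X ∩ B) ∖ (X ∪ B)) ∪ ((X ∖ Y) ∪ (X ∪ B)), so (B ∪ (X ∩ B)) ∩ ((B ∪ Y) ∩ (B ∖ Y)) ⊆ ((X ∩ B) ∖ (X ∪ B)) ∪ ((X ∖ Y) ∪ (X ∪ B)).

Reverse inclusion. This inclusion fails. Take B = {1}, Y = {1}, X = ∅; then 1 ∈ ((X ∩ B) ∖ (X ∪ B)) ∪ ((X ∖ Y) ∪ (X ∪ B)) but 1 ∉ (B ∪ (X ∩ B)) ∩ ((B ∪ Y) ∩ (B ∖ Y)).

Only the forward inclusion holds.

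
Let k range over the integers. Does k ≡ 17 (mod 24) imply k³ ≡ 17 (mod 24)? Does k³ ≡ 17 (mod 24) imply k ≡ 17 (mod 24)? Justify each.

(⇒) Suppose k ≡ 17 (mod 24). Write k = 24j + 17. Then (24j + 17)³ = 13824j³ + 29376j² + 20808j + 4913 = 24(576j³ + 1224j² + 867j + 204) + 17, so k³ ≡ 17 (mod 24).

(⇐) Conversely, suppose k³ ≡ 17 (mod 24). The only residue r in {0, …, 23} with r³ ≡ 17 (mod 24) is r = 17, so k ≡ 17 (mod 24).

The biconditional holds.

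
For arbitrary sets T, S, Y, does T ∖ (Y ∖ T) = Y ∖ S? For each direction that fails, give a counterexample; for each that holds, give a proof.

Both inclusions fail.

Forward inclusion. This inclusion fails. Take T = {1}, S = ∅, Y = ∅; then 1 ∈ T ∖ (Y ∖ T) but 1 ∉ Y ∖ S.

Reverse inclusion. This inclusion fails. Take T = ∅, S = ∅, Y = {1}; then 1 ∈ Y ∖ S but 1 ∉ T ∖ (Y ∖ T).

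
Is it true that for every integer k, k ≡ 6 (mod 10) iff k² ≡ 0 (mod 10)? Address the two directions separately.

(⟹) This fails: take k = 6. Then 6 ≡ 6 (mod 10), but 6² = 36 ≡ 6 (mod 10), not 0.

(⟸) This fails: take k = 0. Then 0² = 0 ≡ 0 (mod 10), yet 0 ≡ 0 (mod 10), not 6.

(⇒) fails and (⇐) fails.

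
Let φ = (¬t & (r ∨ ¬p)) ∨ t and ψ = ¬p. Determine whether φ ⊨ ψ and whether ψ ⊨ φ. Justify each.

Only the reverse direction holds.

(⟹) This fails. Under t = T, r = F, p = T, the left side is true but the right side is false.

(⟸) Assume the antecedent. If t is true, (¬t & (r ∨ ¬p)) ∨ t reduces to true regardless of the other variables. If t is false, the antecedent forces (t = F, r = F, p = F) or (t = F, r = T, p = F), and (¬t & (r ∨ ¬p)) ∨ t holds there. Either way (¬t & (r ∨ ¬p)) ∨ t holds.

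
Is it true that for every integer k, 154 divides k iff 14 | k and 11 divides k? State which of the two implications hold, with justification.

Both directions hold; the statement is true.

Forward direction. If 154 ∣ k, write k = 154q. Since 154 = 11·14, k = 14·(11q), so 14 ∣ k; and since 154 = 14·11, k = 11·(14q), so 11 ∣ k.

Converse. Suppose 14 ∣ k and 11 ∣ k. Any common multiple of 14 and 11 is a multiple of their lcm; here gcd(14, 11) = 1, so lcm(14, 11) = 14·11 = 154, so 154 ∣ k.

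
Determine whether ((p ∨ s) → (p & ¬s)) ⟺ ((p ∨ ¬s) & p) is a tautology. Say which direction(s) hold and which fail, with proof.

Neither direction holds.

[⇒] This fails. Under s = F, p = F, the left side is true but the right side is false.

[⇐] This fails. Under s = T, p = T, the left side is false but the right side is true.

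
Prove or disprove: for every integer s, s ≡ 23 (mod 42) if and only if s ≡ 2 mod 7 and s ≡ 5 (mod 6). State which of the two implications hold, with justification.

Both directions hold; the statement is true.

(⟹) Suppose s ≡ 23 (mod 42); write s = 42j + 23. Since 7 ∣ 42, reducing mod 7 gives s ≡ 23 ≡ 2 (mod 7); since 6 ∣ 42, reducing mod 6 gives s ≡ 23 ≡ 5 (mod 6).

(⟸) Conversely, if s ≡ 2 (mod 7) and s ≡ 5 (mod 6), then by the Chinese remainder theorem s ≡ 23 (mod 42). This is exactly s ≡ 23 (mod 42).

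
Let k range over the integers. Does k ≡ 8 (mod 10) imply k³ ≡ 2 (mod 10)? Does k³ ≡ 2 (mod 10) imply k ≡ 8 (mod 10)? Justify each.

(⇒) Suppose k ≡ 8 (mod 10). Write k = 10j + 8. Then (10j + 8)³ = 1000j³ + 2400j² + 1920j + 512 = 10(100j³ + 240j² + 192j + 51) + 2, so k³ ≡ 2 (mod 10).

(⇐) For the converse, argue contrapositively. If k ≢ 8 (mod 10), then k is congruent to one of 0, 1, 2, 3, 4, 5, 6, 7, 9 modulo 10, and these give k³ ≡ 0, 1, 8, 7, 4, 5, 6, 3, 9 respectively — never 2.

Both directions hold.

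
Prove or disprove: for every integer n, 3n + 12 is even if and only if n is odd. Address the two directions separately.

Both directions fail.

(→) This fails: n = 2 gives 3n + 12 = 18, which is even, but 2 is even, not odd.

(←) This also fails: n = 1 is odd, but 3n + 12 = 15 is odd, not even.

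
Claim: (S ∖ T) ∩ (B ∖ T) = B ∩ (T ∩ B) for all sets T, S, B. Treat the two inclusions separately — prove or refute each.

(⟹) This inclusion fails. Take T = ∅, S = {1}, B = {1}; then 1 ∈ (S ∖ T) ∩ (B ∖ T) but 1 ∉ B ∩ (T ∩ B).

(⟸) This inclusion fails. Take T = {1}, S = ∅, B = {1}; then 1 ∈ B ∩ (T ∩ B) but 1 ∉ (S ∖ T) ∩ (B ∖ T).

Neither inclusion holds.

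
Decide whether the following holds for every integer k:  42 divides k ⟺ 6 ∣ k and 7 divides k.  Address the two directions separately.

(⟹) If 42 ∣ k, write k = 42q. Since 42 = 7·6, k = 6·(7q), so 6 ∣ k; and since 42 = 6·7, k = 7·(6q), so 7 ∣ k.

(⟸) Suppose 6 ∣ k and 7 ∣ k. Any common multiple of 6 and 7 is a multiple of their lcm; here gcd(6, 7) = 1, so lcm(6, 7) = 6·7 = 42, so 42 ∣ k.

Equivalent; both directions hold.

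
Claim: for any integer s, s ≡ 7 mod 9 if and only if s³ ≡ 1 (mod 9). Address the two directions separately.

Only the forward implication holds.

(⇐) This fails: take s = 1. Then 1³ = 1 ≡ 1 (mod 9), yet 1 ≡ 1 (mod 9), not 7.

(⇒) Suppose s ≡ 7 mod 9. Write s = 9j + 7. Then (9j + 7)³ = 729j³ + 1701j² + 1323j + 343 = 9(81j³ + 189j² + 147j + 38) + 1, so s³ ≡ 1 (mod 9).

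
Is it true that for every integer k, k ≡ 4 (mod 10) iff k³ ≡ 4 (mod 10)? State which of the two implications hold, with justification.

Equivalent; both directions hold.

(→) Suppose k ≡ 4 (mod 10). Write k = 10j + 4. Then (10j + 4)³ = 1000j³ + 1200j² + 480j + 64 = 10(100j³ + 120j² + 48j + 6) + 4, so k³ ≡ 4 (mod 10).

(←) Conversely, suppose k³ ≡ 4 (mod 10). The only residue r in {0, …, 9} with r³ ≡ 4 (mod 10) is r = 4, so k ≡ 4 (mod 10).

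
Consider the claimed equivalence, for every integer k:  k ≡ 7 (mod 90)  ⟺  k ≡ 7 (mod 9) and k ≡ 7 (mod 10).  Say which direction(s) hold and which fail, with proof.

Both implications hold.

Forward direction. Suppose k ≡ 7 (mod 90); write k = 90j + 7. Since 9 ∣ 90, reducing mod 9 gives k ≡ 7 (mod 9); since 10 ∣ 90, reducing mod 10 gives k ≡ 7 (mod 10).

Converse. If k ≡ 7 (mod 9) and k ≡ 7 (mod 10), then by the Chinese remainder theorem k ≡ 7 (mod 90). This is exactly k ≡ 7 (mod 90).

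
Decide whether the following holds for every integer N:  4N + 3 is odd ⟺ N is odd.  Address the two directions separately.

Not equivalent: only (⇐) holds.

Forward direction. This fails: take N = 6. Then 4N + 3 = 27, which is odd, yet N = 6 is even, not odd.

Converse. Suppose N is odd. Since 4 is even, 4N is even for every N, so 4N + 3 has the same parity as 3, which is odd. Hence 4N + 3 is odd.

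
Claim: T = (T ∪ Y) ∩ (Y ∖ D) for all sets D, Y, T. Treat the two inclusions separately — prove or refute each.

(⟹) This inclusion fails. Take D = ∅, Y = ∅, T = {1}; then 1 ∈ T but 1 ∉ (T ∪ Y) ∩ (Y ∖ D).

(⟸) This inclusion fails. Take D = ∅, Y = {1}, T = ∅; then 1 ∈ (T ∪ Y) ∩ (Y ∖ D) but 1 ∉ T.

(⊆) fails and (⊇) fails.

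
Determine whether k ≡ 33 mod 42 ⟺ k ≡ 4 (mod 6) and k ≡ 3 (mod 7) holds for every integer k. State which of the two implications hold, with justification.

Neither direction holds.

(⇒) This fails: k = 33 gives 33 ≡ 33 (mod 42) but 33 ≡ 3 (mod 6), so the conjunction on the right does not hold.

(⇐) This fails: k = 10 satisfies both congruences on the right (10 ≡ 4 mod 6 and 10 ≡ 3 mod 7) yet 10 ≡ 10 (mod 42), not 33.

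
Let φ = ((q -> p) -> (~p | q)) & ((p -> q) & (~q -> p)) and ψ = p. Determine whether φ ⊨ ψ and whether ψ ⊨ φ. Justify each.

(⇒) This fails. Under p = F, q = T, the left side is true but the right side is false.

(⇐) This fails. Under p = T, q = F, the left side is false but the right side is true.

(⇒) fails and (⇐) fails.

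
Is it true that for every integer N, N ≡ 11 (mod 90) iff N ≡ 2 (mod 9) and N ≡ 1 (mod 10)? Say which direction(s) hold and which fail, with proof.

Both directions hold; the statement is true.

[⇒] Suppose N ≡ 11 (mod 90); write N = 90j + 11. Since 9 ∣ 90, reducing mod 9 gives N ≡ 11 ≡ 2 (mod 9); since 10 ∣ 90, reducing mod 10 gives N ≡ 11 ≡ 1 (mod 10).

[⇐] Conversely, if N ≡ 2 (mod 9) and N ≡ 1 (mod 10), then by the Chinese remainder theorem N ≡ 11 (mod 90). This is exactly N ≡ 11 (mod 90).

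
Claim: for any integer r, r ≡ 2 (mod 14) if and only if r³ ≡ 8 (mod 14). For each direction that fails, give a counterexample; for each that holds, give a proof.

(⟸) This fails: take r = 4. Then 4³ = 64 ≡ 8 (mod 14), yet 4 ≡ 4 (mod 14), not 2.

(⟹) Suppose r ≡ 2 (mod 14). Write r = 14j + 2. Then (14j + 2)³ = 2744j³ + 1176j² + 168j + 8 = 14(196j³ + 84j² + 12j) + 8, so r³ ≡ 8 (mod 14).

Only the forward direction holds.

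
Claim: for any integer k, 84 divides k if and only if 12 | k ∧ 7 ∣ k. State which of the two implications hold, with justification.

Converse. Suppose 12 ∣ k and 7 ∣ k. Any common multiple of 12 and 7 is a multiple of their lcm; here gcd(12, 7) = 1, so lcm(12, 7) = 12·7 = 84, so 84 ∣ k.

Forward direction. If 84 ∣ k, write k = 84q. Since 84 = 7·12, k = 12·(7q), so 12 ∣ k; and since 84 = 12·7, k = 7·(12q), so 7 ∣ k.

Both directions hold.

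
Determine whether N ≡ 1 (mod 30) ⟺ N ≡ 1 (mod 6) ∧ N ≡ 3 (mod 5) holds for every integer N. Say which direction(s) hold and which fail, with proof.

(⇒) This fails: N = 1 gives 1 ≡ 1 (mod 30) but 1 ≡ 1 (mod 5), so the conjunction on the right does not hold.

(⇐) This fails: N = 13 satisfies both congruences on the right (13 ≡ 1 mod 6 and 13 ≡ 3 mod 5) yet 13 ≡ 13 (mod 30), not 1.

Both directions fail.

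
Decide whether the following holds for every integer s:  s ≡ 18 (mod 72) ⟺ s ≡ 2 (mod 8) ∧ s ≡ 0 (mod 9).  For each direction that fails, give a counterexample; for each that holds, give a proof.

[⇐] If s ≡ 2 (mod 8) and s ≡ 0 (mod 9), then by the Chinese remainder theorem s ≡ 18 (mod 72). This is exactly s ≡ 18 (mod 72).

[⇒] Suppose s ≡ 18 (mod 72); write s = 72j + 18. Since 8 ∣ 72, reducing mod 8 gives s ≡ 18 ≡ 2 (mod 8); since 9 ∣ 72, reducing mod 9 gives s ≡ 18 ≡ 0 (mod 9).

Both implications hold.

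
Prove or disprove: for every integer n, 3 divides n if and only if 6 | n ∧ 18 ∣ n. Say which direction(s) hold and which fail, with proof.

[⇐] Suppose 6 ∣ n and 18 ∣ n. Any common multiple of 6 and 18 is a multiple of their lcm; here lcm(6, 18) = 6·18/gcd(6, 18) = 108/6 = 18, so 18 ∣ n. Since 3 ∣ 18, it follows that 3 ∣ n.

[⇒] This fails: take n = 3. Certainly 3 ∣ 3, but 6 ∤ 3.

The forward direction fails; the converse holds.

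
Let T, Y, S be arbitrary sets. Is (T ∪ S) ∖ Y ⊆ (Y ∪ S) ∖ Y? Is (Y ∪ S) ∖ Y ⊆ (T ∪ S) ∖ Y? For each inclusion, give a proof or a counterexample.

The sets are not equal: only the reverse inclusion holds.

(⟹) This inclusion fails. Take T = {1}, Y = ∅, S = ∅; then 1 ∈ (T ∪ S) ∖ Y but 1 ∉ (Y ∪ S) ∖ Y.

(⟸) Let x ∈ (Y ∪ S) ∖ Y. Then either x ∈ S and x ∉ T, Y; or x ∈ T ∩ S and x ∉ Y. In each case x ∈ (T ∪ S) ∖ Y, so (Y ∪ S) ∖ Y ⊆ (T ∪ S) ∖ Y.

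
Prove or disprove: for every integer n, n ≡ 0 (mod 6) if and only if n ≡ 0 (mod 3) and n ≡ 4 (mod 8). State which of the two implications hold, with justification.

Converse. If n ≡ 0 (mod 3) and n ≡ 4 (mod 8), then by the Chinese remainder theorem n ≡ 12 (mod 24). Since 12 ≡ 0 (mod 6) and 6 ∣ 24, we get n ≡ 0 (mod 6).

Forward direction. This fails: n = 0 gives 0 ≡ 0 (mod 6) but 0 ≡ 0 (mod 8), so the conjunction on the right does not hold.

Only the reverse direction holds.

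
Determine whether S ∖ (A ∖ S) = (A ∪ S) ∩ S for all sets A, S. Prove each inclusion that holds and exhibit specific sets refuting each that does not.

(⊆) Let x ∈ S ∖ (A ∖ S). Then either x ∈ S and x ∉ A; or x ∈ A ∩ S. In each case x ∈ (A ∪ S) ∩ S, so S ∖ (A ∖ S) ⊆ (A ∪ S) ∩ S.

(⊇) Let x ∈ (A ∪ S) ∩ S. Then either x ∈ S and x ∉ A; or x ∈ A ∩ S. In each case x ∈ S ∖ (A ∖ S), so (A ∪ S) ∩ S ⊆ S ∖ (A ∖ S).

Both inclusions hold; the sets are equal.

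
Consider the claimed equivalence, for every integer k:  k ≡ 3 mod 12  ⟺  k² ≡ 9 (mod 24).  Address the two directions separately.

Only the forward direction holds.

(⇒) Suppose k ≡ 3 (mod 12). Working modulo 24, k ∈ {3, 15}; for each such r, r² ≡ 9 (mod 24).

(⇐) This fails: take k = 9. Then 9² = 81 ≡ 9 (mod 24), yet 9 ≡ 9 (mod 12), not 3.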